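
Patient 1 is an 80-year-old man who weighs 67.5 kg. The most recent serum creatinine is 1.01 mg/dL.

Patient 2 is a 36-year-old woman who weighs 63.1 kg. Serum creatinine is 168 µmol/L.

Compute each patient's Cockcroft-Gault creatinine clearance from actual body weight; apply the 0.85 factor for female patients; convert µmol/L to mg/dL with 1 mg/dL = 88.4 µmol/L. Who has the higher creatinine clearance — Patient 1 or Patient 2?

Patient 1

Patient 1: CrCl = (140 − 80) × 67.5 / (72 × 1.01) = 4050.0 / 72.72 ≈ 55.7 mL/min
Patient 2: SCr = 168 / 88.4 = 1.9 mg/dL
Patient 2: CrCl = (140 − 36) × 63.1 / (72 × 1.9) × 0.85 = 6562.4 / 136.80 × 0.85 ≈ 40.8 mL/min
55.7 vs 40.8 mL/min → Patient 1 is higher.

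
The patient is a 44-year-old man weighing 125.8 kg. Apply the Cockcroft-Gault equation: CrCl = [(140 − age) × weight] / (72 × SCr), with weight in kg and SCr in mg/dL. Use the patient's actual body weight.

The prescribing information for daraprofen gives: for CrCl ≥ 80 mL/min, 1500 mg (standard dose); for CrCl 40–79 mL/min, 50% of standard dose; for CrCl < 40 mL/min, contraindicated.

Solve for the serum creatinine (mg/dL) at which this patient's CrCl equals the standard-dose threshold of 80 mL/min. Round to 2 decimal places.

Standard dose requires CrCl ≥ 80 mL/min.
Set (140 − 44) × 125.8 / (72 × SCr) = 80
SCr = (140 − 44) × 125.8 / (72 × 80) = 2.097 mg/dL

2.10 mg/dL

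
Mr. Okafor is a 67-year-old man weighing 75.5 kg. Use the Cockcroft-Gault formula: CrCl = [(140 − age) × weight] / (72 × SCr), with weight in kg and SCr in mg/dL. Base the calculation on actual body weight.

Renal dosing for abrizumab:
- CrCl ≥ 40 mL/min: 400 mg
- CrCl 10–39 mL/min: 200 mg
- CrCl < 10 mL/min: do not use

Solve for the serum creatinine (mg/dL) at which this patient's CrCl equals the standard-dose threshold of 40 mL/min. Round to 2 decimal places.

Standard dose requires CrCl ≥ 40 mL/min.
Set (140 − 67) × 75.5 / (72 × SCr) = 40
SCr = (140 − 67) × 75.5 / (72 × 40) = 1.914 mg/dL

1.91 mg/dL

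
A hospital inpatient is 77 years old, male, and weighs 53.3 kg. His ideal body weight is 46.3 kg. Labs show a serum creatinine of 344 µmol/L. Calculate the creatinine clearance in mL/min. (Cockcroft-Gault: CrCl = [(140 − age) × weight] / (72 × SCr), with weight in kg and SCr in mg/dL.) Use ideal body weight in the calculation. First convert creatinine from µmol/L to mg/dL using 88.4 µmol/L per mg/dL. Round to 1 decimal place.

SCr = 344 / 88.4 = 3.891 mg/dL
CrCl = (140 − 77) × 46.3 / (72 × 3.891) = 2916.9 / 280.15 ≈ 10.4 mL/min

10.4 mL/min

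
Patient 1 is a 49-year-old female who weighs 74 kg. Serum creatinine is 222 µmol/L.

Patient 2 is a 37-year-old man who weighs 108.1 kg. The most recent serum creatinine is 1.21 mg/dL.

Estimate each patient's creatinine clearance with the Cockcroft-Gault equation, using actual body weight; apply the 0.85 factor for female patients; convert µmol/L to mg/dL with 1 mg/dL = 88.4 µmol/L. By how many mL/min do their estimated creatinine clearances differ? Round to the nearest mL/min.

Patient 1: SCr = 222 / 88.4 = 2.511 mg/dL
Patient 1: CrCl = (140 − 49) × 74 / (72 × 2.511) × 0.85 = 6734.0 / 180.79 × 0.85 ≈ 31.7 mL/min
Patient 2: CrCl = (140 − 37) × 108.1 / (72 × 1.21) = 11134.3 / 87.12 ≈ 127.8 mL/min
|31.7 − 127.8| = 96.1 mL/min

96 mL/min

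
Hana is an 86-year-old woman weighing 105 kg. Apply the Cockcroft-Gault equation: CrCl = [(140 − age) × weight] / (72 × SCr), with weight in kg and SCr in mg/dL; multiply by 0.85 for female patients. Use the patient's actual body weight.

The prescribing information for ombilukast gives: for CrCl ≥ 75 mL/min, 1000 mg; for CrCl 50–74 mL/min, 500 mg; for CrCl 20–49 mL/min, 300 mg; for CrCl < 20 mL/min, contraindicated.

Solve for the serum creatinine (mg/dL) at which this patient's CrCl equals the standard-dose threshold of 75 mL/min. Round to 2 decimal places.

Standard dose requires CrCl ≥ 75 mL/min.
Set (140 − 86) × 105 × 0.85 / (72 × SCr) = 75
SCr = (140 − 86) × 105 × 0.85 / (72 × 75) = 0.892 mg/dL

0.89 mg/dL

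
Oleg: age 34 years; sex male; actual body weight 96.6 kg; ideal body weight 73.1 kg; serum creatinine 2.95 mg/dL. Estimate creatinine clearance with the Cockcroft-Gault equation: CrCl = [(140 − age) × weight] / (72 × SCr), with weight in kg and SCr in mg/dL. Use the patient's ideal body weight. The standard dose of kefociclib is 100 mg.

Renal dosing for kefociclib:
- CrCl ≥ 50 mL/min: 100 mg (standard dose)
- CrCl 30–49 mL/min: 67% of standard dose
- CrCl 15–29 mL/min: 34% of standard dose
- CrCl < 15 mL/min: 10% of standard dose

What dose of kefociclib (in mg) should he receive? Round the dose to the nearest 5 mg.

CrCl = (140 − 34) × 73.1 / (72 × 2.95) = 7748.6 / 212.40 ≈ 36.5 mL/min
CrCl ≈ 36 mL/min → bracket 30–49 mL/min.
67% of 100 mg = 67 mg → 65 mg

65 mg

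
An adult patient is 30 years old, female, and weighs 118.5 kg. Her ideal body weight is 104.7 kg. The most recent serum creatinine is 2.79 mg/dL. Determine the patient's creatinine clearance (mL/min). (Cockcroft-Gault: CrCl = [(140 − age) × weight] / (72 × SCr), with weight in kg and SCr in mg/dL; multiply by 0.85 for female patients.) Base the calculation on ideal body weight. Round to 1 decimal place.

CrCl = (140 − 30) × 104.7 / (72 × 2.79) × 0.85 = 11517.0 / 200.88 × 0.85 ≈ 48.7 mL/min

48.7 mL/min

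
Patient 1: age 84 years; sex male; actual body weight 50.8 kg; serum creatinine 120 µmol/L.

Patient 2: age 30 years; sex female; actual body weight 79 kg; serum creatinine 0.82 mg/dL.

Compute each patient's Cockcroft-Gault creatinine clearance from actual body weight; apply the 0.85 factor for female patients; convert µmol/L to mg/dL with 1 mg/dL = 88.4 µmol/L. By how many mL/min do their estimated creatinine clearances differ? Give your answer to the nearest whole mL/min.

96 mL/min

Patient 1: SCr = 120 / 88.4 = 1.357 mg/dL
Patient 1: CrCl = (140 − 84) × 50.8 / (72 × 1.357) = 2844.8 / 97.70 ≈ 29.1 mL/min
Patient 2: CrCl = (140 − 30) × 79 / (72 × 0.82) × 0.85 = 8690.0 / 59.04 × 0.85 ≈ 125.1 mL/min
|29.1 − 125.1| = 96.0 mL/min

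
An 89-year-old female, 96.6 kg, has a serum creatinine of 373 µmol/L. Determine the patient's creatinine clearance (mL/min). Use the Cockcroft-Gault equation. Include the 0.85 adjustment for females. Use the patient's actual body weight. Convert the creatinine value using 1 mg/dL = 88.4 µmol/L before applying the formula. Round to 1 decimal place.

SCr = 373 / 88.4 = 4.219 mg/dL
CrCl = (140 − 89) × 96.6 / (72 × 4.219) × 0.85 = 4926.6 / 303.77 × 0.85 ≈ 13.8 mL/min

13.8 mL/min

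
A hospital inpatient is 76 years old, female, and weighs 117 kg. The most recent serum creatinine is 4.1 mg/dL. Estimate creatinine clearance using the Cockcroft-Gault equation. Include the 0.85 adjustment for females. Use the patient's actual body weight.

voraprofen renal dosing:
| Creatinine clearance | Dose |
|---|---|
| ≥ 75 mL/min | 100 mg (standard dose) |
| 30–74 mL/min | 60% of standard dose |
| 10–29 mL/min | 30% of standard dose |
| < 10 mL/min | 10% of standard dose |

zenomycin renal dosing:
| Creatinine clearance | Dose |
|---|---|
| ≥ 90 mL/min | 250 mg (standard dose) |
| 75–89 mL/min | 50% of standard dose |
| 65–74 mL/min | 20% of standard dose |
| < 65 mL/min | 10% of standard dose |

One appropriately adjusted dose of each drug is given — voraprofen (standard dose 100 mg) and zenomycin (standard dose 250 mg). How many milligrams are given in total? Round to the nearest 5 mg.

CrCl = (140 − 76) × 117 / (72 × 4.1) × 0.85 = 7488.0 / 295.20 × 0.85 ≈ 21.6 mL/min
CrCl ≈ 22 mL/min.
voraprofen: 10–29 mL/min → 30% of 100 mg = 30 mg.
zenomycin: < 65 mL/min → 10% of 250 mg = 25 mg.
Total = 30 + 25 = 55 mg.

55 mg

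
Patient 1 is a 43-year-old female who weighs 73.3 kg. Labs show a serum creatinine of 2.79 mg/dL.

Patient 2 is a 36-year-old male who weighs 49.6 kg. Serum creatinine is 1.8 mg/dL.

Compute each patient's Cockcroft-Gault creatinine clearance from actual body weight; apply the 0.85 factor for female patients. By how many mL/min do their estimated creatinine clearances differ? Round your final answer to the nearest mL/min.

Patient 1: CrCl = (140 − 43) × 73.3 / (72 × 2.79) × 0.85 = 7110.1 / 200.88 × 0.85 ≈ 30.1 mL/min
Patient 2: CrCl = (140 − 36) × 49.6 / (72 × 1.8) = 5158.4 / 129.60 ≈ 39.8 mL/min
|30.1 − 39.8| = 9.7 mL/min

10 mL/min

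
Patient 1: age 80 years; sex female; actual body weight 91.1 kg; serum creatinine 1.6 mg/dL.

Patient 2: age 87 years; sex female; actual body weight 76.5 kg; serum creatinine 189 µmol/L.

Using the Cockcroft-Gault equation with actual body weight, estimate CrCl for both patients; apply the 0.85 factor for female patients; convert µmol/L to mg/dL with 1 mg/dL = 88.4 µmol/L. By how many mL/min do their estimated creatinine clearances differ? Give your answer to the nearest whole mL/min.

18 mL/min

Patient 1: CrCl = (140 − 80) × 91.1 / (72 × 1.6) × 0.85 = 5466.0 / 115.20 × 0.85 ≈ 40.3 mL/min
Patient 2: SCr = 189 / 88.4 = 2.138 mg/dL
Patient 2: CrCl = (140 − 87) × 76.5 / (72 × 2.138) × 0.85 = 4054.5 / 153.94 × 0.85 ≈ 22.4 mL/min
|40.3 − 22.4| = 17.9 mL/min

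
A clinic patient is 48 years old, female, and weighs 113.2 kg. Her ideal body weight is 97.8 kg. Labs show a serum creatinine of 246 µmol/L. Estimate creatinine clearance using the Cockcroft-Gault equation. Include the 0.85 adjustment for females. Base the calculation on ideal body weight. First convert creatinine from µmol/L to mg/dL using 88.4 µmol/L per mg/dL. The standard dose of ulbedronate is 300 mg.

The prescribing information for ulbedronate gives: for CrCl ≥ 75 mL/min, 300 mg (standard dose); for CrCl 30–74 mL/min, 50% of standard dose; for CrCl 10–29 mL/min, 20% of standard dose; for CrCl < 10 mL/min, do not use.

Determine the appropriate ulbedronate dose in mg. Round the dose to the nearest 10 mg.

150 mg

SCr = 246 / 88.4 = 2.783 mg/dL
CrCl = (140 − 48) × 97.8 / (72 × 2.783) × 0.85 = 8997.6 / 200.38 × 0.85 ≈ 38.2 mL/min
CrCl ≈ 38 mL/min → bracket 30–74 mL/min.
50% of 300 mg = 150 mg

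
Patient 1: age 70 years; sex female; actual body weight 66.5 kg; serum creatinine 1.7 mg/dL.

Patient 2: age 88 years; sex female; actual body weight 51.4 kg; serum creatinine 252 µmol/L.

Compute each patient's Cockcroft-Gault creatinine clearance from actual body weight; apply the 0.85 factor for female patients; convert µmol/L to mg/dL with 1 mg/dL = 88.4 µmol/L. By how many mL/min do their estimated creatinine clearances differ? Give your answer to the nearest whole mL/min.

21 mL/min

Patient 1: CrCl = (140 − 70) × 66.5 / (72 × 1.7) × 0.85 = 4655.0 / 122.40 × 0.85 ≈ 32.3 mL/min
Patient 2: SCr = 252 / 88.4 = 2.851 mg/dL
Patient 2: CrCl = (140 − 88) × 51.4 / (72 × 2.851) × 0.85 = 2672.8 / 205.27 × 0.85 ≈ 11.1 mL/min
|32.3 − 11.1| = 21.2 mL/min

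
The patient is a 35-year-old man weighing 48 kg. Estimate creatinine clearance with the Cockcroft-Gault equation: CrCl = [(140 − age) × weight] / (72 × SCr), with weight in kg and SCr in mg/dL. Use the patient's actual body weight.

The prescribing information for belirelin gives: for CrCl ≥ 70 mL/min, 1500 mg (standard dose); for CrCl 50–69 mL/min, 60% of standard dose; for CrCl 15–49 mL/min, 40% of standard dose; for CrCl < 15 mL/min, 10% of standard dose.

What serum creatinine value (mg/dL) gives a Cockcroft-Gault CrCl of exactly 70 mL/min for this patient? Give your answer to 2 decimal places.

Standard dose requires CrCl ≥ 70 mL/min.
Set (140 − 35) × 48 / (72 × SCr) = 70
SCr = (140 − 35) × 48 / (72 × 70) = 1.000 mg/dL

1.00 mg/dL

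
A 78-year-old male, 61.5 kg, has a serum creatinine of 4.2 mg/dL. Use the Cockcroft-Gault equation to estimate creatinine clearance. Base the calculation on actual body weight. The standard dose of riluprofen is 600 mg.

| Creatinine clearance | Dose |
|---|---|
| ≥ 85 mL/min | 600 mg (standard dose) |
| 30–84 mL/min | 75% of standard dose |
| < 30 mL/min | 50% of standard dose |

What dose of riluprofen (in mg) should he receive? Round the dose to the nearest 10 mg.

300 mg

CrCl = (140 − 78) × 61.5 / (72 × 4.2) = 3813.0 / 302.40 ≈ 12.6 mL/min
CrCl ≈ 13 mL/min → bracket < 30 mL/min.
50% of 600 mg = 300 mg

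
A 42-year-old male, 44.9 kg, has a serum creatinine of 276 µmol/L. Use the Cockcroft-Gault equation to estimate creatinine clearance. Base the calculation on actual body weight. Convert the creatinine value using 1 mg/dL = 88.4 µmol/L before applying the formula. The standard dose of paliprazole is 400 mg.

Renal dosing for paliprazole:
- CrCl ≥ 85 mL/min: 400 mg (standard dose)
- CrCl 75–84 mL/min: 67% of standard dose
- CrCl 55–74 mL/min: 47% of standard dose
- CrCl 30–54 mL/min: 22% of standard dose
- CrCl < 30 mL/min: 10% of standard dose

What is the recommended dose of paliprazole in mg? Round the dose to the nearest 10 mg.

40 mg

SCr = 276 / 88.4 = 3.122 mg/dL
CrCl = (140 − 42) × 44.9 / (72 × 3.122) = 4400.2 / 224.78 ≈ 19.6 mL/min
CrCl ≈ 20 mL/min → bracket < 30 mL/min.
10% of 400 mg = 40 mg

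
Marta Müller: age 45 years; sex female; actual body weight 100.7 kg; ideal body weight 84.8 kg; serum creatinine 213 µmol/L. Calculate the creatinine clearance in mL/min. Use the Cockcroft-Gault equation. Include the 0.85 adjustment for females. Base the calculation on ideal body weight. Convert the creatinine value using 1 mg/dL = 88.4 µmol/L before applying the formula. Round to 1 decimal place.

SCr = 213 / 88.4 = 2.41 mg/dL
CrCl = (140 − 45) × 84.8 / (72 × 2.41) × 0.85 = 8056.0 / 173.52 × 0.85 ≈ 39.5 mL/min

39.5 mL/min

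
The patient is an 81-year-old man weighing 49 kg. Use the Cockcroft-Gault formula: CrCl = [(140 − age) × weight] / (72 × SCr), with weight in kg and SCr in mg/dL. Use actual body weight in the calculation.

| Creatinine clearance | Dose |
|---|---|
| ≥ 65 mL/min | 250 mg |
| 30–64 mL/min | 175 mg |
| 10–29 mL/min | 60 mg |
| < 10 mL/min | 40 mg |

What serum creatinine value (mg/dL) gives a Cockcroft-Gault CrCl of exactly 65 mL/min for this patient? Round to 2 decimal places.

0.62 mg/dL

Standard dose requires CrCl ≥ 65 mL/min.
Set (140 − 81) × 49 / (72 × SCr) = 65
SCr = (140 − 81) × 49 / (72 × 65) = 0.618 mg/dL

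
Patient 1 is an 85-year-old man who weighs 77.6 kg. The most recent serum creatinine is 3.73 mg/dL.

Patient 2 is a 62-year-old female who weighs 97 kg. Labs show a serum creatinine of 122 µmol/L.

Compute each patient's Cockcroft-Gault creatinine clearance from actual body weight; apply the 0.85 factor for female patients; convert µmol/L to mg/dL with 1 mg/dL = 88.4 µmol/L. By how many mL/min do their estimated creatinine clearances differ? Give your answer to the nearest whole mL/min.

49 mL/min

Patient 1: CrCl = (140 − 85) × 77.6 / (72 × 3.73) = 4268.0 / 268.56 ≈ 15.9 mL/min
Patient 2: SCr = 122 / 88.4 = 1.38 mg/dL
Patient 2: CrCl = (140 − 62) × 97 / (72 × 1.38) × 0.85 = 7566.0 / 99.36 × 0.85 ≈ 64.7 mL/min
|15.9 − 64.7| = 48.8 mL/min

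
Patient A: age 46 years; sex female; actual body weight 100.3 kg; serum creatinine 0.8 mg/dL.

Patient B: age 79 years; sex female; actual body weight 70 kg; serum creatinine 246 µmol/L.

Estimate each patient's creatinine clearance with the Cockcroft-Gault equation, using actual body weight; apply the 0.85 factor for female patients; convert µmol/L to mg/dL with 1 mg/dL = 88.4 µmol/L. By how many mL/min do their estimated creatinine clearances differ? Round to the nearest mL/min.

Patient A: CrCl = (140 − 46) × 100.3 / (72 × 0.8) × 0.85 = 9428.2 / 57.60 × 0.85 ≈ 139.1 mL/min
Patient B: SCr = 246 / 88.4 = 2.783 mg/dL
Patient B: CrCl = (140 − 79) × 70 / (72 × 2.783) × 0.85 = 4270.0 / 200.38 × 0.85 ≈ 18.1 mL/min
|139.1 − 18.1| = 121.0 mL/min

121 mL/min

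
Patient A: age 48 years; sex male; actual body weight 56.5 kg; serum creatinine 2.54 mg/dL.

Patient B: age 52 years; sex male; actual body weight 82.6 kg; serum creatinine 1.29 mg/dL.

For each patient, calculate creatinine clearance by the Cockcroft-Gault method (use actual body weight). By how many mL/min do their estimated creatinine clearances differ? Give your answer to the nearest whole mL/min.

Patient A: CrCl = (140 − 48) × 56.5 / (72 × 2.54) = 5198.0 / 182.88 ≈ 28.4 mL/min
Patient B: CrCl = (140 − 52) × 82.6 / (72 × 1.29) = 7268.8 / 92.88 ≈ 78.3 mL/min
|28.4 − 78.3| = 49.9 mL/min

50 mL/min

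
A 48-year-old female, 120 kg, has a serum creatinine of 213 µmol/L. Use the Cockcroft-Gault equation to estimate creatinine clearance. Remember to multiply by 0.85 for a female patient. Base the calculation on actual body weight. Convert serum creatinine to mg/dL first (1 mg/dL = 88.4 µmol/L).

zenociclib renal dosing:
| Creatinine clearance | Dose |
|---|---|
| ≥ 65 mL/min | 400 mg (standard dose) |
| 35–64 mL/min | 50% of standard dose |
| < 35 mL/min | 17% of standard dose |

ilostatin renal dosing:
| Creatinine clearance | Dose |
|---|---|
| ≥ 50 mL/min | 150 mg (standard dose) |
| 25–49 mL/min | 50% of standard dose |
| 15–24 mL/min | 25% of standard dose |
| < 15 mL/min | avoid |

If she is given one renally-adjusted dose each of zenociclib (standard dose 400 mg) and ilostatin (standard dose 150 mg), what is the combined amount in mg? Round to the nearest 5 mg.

350 mg

SCr = 213 / 88.4 = 2.41 mg/dL
CrCl = (140 − 48) × 120 / (72 × 2.41) × 0.85 = 11040.0 / 173.52 × 0.85 ≈ 54.1 mL/min
CrCl ≈ 54 mL/min.
zenociclib: 35–64 mL/min → 50% of 400 mg = 200 mg.
ilostatin: ≥ 50 mL/min → 100% of 150 mg = 150 mg.
Total = 200 + 150 = 350 mg.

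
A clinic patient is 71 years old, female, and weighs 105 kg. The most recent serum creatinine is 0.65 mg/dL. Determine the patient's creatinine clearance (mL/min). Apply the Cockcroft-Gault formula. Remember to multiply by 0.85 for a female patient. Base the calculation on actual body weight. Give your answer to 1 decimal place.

CrCl = (140 − 71) × 105 / (72 × 0.65) × 0.85 = 7245.0 / 46.80 × 0.85 ≈ 131.6 mL/min

131.6 mL/min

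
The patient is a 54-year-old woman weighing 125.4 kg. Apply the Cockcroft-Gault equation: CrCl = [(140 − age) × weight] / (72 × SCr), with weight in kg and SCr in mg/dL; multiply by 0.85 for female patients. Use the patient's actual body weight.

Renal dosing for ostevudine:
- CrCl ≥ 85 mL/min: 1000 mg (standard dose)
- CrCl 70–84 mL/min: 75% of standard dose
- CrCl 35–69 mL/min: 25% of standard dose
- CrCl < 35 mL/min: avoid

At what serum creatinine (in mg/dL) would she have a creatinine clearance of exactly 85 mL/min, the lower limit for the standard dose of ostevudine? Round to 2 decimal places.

1.50 mg/dL

Standard dose requires CrCl ≥ 85 mL/min.
Set (140 − 54) × 125.4 × 0.85 / (72 × SCr) = 85
SCr = (140 − 54) × 125.4 × 0.85 / (72 × 85) = 1.498 mg/dL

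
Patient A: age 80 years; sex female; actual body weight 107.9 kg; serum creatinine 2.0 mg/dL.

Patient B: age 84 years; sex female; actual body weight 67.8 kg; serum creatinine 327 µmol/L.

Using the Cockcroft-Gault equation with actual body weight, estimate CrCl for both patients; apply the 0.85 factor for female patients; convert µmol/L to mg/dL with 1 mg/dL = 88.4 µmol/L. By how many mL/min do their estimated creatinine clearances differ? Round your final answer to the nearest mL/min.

26 mL/min

Patient A: CrCl = (140 − 80) × 107.9 / (72 × 2) × 0.85 = 6474.0 / 144.00 × 0.85 ≈ 38.2 mL/min
Patient B: SCr = 327 / 88.4 = 3.699 mg/dL
Patient B: CrCl = (140 − 84) × 67.8 / (72 × 3.699) × 0.85 = 3796.8 / 266.33 × 0.85 ≈ 12.1 mL/min
|38.2 − 12.1| = 26.1 mL/min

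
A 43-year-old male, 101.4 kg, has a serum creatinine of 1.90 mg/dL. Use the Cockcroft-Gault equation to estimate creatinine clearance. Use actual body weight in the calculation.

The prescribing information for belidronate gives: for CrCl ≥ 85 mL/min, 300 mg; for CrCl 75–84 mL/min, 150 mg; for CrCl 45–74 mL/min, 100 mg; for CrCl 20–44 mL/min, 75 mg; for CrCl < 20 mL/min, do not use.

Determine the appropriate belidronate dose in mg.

100 mg

CrCl = (140 − 43) × 101.4 / (72 × 1.9) = 9835.8 / 136.80 ≈ 71.9 mL/min
CrCl ≈ 72 mL/min → bracket 45–74 mL/min.
Dose for this bracket: 100 mg.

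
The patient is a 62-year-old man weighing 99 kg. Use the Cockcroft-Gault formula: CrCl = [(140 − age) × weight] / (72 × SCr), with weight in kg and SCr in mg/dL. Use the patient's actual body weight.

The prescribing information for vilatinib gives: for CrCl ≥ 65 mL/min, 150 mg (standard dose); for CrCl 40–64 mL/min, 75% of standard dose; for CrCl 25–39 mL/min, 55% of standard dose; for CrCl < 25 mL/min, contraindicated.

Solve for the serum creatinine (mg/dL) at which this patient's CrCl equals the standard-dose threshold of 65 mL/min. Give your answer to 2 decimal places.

Standard dose requires CrCl ≥ 65 mL/min.
Set (140 − 62) × 99 / (72 × SCr) = 65
SCr = (140 − 62) × 99 / (72 × 65) = 1.650 mg/dL

1.65 mg/dL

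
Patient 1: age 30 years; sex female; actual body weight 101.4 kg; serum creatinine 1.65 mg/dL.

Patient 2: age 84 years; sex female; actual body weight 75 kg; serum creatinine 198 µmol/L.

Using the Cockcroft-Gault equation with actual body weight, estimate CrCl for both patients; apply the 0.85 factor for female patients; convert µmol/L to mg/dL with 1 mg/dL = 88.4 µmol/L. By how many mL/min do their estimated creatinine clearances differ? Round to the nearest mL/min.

Patient 1: CrCl = (140 − 30) × 101.4 / (72 × 1.65) × 0.85 = 11154.0 / 118.80 × 0.85 ≈ 79.8 mL/min
Patient 2: SCr = 198 / 88.4 = 2.24 mg/dL
Patient 2: CrCl = (140 − 84) × 75 / (72 × 2.24) × 0.85 = 4200.0 / 161.28 × 0.85 ≈ 22.1 mL/min
|79.8 − 22.1| = 57.7 mL/min

58 mL/min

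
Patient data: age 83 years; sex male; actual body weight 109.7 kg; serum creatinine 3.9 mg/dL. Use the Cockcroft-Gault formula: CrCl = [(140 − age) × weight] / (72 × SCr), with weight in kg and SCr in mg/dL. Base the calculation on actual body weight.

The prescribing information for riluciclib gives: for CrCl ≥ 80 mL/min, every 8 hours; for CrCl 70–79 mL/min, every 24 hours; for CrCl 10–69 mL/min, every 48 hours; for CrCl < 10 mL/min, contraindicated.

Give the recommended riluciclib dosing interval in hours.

CrCl = (140 − 83) × 109.7 / (72 × 3.9) = 6252.9 / 280.80 ≈ 22.3 mL/min
CrCl ≈ 22 mL/min → bracket 10–69 mL/min → every 48 hours.

every 48 hours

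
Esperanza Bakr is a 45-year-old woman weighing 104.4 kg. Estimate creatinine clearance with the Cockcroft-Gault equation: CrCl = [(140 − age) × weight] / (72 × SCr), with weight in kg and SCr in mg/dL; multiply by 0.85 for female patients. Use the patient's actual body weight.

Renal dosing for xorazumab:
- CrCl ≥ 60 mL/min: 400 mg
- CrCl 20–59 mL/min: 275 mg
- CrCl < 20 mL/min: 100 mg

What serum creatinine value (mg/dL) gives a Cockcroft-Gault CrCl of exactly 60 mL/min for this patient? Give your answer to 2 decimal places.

Standard dose requires CrCl ≥ 60 mL/min.
Set (140 − 45) × 104.4 × 0.85 / (72 × SCr) = 60
SCr = (140 − 45) × 104.4 × 0.85 / (72 × 60) = 1.951 mg/dL

1.95 mg/dL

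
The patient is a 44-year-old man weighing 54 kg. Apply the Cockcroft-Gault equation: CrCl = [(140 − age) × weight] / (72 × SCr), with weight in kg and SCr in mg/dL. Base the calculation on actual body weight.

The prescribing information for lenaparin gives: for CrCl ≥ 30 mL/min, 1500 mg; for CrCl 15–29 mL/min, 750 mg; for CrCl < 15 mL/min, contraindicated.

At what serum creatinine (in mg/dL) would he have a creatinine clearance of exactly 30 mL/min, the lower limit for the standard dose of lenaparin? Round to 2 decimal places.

2.40 mg/dL

Standard dose requires CrCl ≥ 30 mL/min.
Set (140 − 44) × 54 / (72 × SCr) = 30
SCr = (140 − 44) × 54 / (72 × 30) = 2.400 mg/dL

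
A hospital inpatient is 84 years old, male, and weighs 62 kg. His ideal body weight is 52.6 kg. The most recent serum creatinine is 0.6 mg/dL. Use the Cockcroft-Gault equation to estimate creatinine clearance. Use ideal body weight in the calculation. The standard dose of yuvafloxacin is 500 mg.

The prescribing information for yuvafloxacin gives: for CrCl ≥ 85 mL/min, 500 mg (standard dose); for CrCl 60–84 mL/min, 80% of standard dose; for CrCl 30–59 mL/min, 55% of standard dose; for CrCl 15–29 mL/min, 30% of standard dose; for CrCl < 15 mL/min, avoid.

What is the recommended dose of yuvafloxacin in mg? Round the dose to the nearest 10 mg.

CrCl = (140 − 84) × 52.6 / (72 × 0.6) = 2945.6 / 43.20 ≈ 68.2 mL/min
CrCl ≈ 68 mL/min → bracket 60–84 mL/min.
80% of 500 mg = 400 mg

400 mg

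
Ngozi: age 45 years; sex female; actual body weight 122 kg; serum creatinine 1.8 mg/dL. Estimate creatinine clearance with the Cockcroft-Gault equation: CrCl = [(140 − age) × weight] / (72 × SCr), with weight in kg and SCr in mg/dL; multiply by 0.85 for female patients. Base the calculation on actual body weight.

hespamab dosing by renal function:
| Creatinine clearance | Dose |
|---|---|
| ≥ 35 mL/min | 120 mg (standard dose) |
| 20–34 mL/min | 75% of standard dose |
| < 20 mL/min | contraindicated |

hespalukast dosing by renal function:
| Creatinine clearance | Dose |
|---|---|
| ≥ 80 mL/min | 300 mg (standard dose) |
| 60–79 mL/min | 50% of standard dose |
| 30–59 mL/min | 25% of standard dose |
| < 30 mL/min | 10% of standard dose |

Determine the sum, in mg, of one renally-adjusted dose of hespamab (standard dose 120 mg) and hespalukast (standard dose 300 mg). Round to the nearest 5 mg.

270 mg

CrCl = (140 − 45) × 122 / (72 × 1.8) × 0.85 = 11590.0 / 129.60 × 0.85 ≈ 76.0 mL/min
CrCl ≈ 76 mL/min.
hespamab: ≥ 35 mL/min → 100% of 120 mg = 120 mg.
hespalukast: 60–79 mL/min → 50% of 300 mg = 150 mg.
Total = 120 + 150 = 270 mg.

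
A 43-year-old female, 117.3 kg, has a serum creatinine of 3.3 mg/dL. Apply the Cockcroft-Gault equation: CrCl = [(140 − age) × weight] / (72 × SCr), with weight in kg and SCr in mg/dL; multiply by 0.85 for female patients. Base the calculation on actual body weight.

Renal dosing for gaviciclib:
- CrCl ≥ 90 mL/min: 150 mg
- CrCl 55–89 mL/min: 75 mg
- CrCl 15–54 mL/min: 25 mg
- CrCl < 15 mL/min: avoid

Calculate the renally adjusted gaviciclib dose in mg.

25 mg

CrCl = (140 − 43) × 117.3 / (72 × 3.3) × 0.85 = 11378.1 / 237.60 × 0.85 ≈ 40.7 mL/min
CrCl ≈ 41 mL/min → bracket 15–54 mL/min.
Dose for this bracket: 25 mg.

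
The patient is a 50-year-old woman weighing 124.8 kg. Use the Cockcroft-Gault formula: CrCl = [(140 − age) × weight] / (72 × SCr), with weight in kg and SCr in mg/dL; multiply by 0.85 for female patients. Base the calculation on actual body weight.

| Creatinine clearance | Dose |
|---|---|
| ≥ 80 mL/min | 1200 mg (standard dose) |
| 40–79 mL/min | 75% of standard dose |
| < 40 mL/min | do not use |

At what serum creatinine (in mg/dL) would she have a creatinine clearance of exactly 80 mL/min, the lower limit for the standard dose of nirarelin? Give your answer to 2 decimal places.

Standard dose requires CrCl ≥ 80 mL/min.
Set (140 − 50) × 124.8 × 0.85 / (72 × SCr) = 80
SCr = (140 − 50) × 124.8 × 0.85 / (72 × 80) = 1.657 mg/dL

1.66 mg/dL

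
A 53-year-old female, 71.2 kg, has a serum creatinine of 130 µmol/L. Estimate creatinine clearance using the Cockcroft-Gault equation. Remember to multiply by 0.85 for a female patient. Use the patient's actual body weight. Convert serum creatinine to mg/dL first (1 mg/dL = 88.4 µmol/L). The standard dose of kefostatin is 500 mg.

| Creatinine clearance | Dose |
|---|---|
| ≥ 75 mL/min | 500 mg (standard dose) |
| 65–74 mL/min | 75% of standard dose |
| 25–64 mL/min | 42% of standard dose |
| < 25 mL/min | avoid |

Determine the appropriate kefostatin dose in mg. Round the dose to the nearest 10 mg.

210 mg

SCr = 130 / 88.4 = 1.471 mg/dL
CrCl = (140 − 53) × 71.2 / (72 × 1.471) × 0.85 = 6194.4 / 105.91 × 0.85 ≈ 49.7 mL/min
CrCl ≈ 50 mL/min → bracket 25–64 mL/min.
42% of 500 mg = 210 mg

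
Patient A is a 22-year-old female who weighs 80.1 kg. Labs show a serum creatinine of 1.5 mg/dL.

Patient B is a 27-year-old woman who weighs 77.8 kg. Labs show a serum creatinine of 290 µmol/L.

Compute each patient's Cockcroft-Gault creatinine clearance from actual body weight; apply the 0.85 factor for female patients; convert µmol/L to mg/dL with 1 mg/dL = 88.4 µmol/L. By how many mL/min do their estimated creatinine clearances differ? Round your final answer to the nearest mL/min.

43 mL/min

Patient A: CrCl = (140 − 22) × 80.1 / (72 × 1.5) × 0.85 = 9451.8 / 108.00 × 0.85 ≈ 74.4 mL/min
Patient B: SCr = 290 / 88.4 = 3.281 mg/dL
Patient B: CrCl = (140 − 27) × 77.8 / (72 × 3.281) × 0.85 = 8791.4 / 236.23 × 0.85 ≈ 31.6 mL/min
|74.4 − 31.6| = 42.8 mL/min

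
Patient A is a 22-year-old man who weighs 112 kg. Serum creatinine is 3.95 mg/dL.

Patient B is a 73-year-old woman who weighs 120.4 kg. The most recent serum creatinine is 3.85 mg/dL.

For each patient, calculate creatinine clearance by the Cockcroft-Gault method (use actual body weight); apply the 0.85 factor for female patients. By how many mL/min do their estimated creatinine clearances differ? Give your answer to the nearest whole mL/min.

22 mL/min

Patient A: CrCl = (140 − 22) × 112 / (72 × 3.95) = 13216.0 / 284.40 ≈ 46.5 mL/min
Patient B: CrCl = (140 − 73) × 120.4 / (72 × 3.85) × 0.85 = 8066.8 / 277.20 × 0.85 ≈ 24.7 mL/min
|46.5 − 24.7| = 21.8 mL/min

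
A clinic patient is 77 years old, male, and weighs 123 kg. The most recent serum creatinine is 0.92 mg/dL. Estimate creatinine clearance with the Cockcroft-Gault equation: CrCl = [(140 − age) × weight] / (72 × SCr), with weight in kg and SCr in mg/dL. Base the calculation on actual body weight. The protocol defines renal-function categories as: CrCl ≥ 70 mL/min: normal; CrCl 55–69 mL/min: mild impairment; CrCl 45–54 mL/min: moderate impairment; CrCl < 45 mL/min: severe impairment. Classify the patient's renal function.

normal

CrCl = (140 − 77) × 123 / (72 × 0.92) = 7749.0 / 66.24 ≈ 117.0 mL/min
117 mL/min falls in the 'normal' range.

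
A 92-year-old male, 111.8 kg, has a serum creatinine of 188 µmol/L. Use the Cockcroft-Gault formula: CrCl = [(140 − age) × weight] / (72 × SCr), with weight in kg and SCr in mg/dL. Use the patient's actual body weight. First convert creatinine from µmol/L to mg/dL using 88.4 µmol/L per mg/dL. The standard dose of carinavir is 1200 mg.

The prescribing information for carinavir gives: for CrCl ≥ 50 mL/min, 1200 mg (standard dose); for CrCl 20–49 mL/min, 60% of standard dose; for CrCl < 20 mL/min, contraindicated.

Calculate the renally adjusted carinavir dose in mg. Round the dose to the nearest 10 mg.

SCr = 188 / 88.4 = 2.127 mg/dL
CrCl = (140 − 92) × 111.8 / (72 × 2.127) = 5366.4 / 153.14 ≈ 35.0 mL/min
CrCl ≈ 35 mL/min → bracket 20–49 mL/min.
60% of 1200 mg = 720 mg

720 mg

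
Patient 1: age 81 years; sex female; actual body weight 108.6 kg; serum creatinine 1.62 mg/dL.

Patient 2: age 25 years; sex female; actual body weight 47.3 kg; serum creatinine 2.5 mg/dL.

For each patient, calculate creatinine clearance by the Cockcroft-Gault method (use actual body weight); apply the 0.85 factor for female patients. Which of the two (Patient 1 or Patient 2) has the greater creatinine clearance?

Patient 1: CrCl = (140 − 81) × 108.6 / (72 × 1.62) × 0.85 = 6407.4 / 116.64 × 0.85 ≈ 46.7 mL/min
Patient 2: CrCl = (140 − 25) × 47.3 / (72 × 2.5) × 0.85 = 5439.5 / 180.00 × 0.85 ≈ 25.7 mL/min
46.7 vs 25.7 mL/min → Patient 1 is higher.

Patient 1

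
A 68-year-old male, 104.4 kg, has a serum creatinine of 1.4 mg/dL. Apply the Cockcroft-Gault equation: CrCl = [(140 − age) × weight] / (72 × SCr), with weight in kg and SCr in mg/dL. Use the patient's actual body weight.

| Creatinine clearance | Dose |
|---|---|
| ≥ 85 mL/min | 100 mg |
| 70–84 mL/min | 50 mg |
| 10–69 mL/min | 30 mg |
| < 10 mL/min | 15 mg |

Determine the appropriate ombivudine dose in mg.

50 mg

CrCl = (140 − 68) × 104.4 / (72 × 1.4) = 7516.8 / 100.80 ≈ 74.6 mL/min
CrCl ≈ 75 mL/min → bracket 70–84 mL/min.
Dose for this bracket: 50 mg.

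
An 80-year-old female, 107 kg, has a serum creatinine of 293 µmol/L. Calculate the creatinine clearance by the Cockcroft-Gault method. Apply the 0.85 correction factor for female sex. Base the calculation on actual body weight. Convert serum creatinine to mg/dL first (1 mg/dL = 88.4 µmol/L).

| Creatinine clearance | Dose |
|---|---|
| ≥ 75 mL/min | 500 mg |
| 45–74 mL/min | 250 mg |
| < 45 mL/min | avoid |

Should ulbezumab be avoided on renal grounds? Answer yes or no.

SCr = 293 / 88.4 = 3.314 mg/dL
CrCl = (140 − 80) × 107 / (72 × 3.314) × 0.85 = 6420.0 / 238.61 × 0.85 ≈ 22.9 mL/min
CrCl ≈ 23 mL/min, which is < 45 mL/min.

yes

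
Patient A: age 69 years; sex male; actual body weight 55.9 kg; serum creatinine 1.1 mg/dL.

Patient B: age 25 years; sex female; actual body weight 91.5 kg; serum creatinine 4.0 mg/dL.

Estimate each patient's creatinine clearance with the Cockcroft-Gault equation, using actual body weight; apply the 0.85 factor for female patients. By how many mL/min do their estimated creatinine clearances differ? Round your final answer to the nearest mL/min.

19 mL/min

Patient A: CrCl = (140 − 69) × 55.9 / (72 × 1.1) = 3968.9 / 79.20 ≈ 50.1 mL/min
Patient B: CrCl = (140 − 25) × 91.5 / (72 × 4) × 0.85 = 10522.5 / 288.00 × 0.85 ≈ 31.1 mL/min
|50.1 − 31.1| = 19.0 mL/min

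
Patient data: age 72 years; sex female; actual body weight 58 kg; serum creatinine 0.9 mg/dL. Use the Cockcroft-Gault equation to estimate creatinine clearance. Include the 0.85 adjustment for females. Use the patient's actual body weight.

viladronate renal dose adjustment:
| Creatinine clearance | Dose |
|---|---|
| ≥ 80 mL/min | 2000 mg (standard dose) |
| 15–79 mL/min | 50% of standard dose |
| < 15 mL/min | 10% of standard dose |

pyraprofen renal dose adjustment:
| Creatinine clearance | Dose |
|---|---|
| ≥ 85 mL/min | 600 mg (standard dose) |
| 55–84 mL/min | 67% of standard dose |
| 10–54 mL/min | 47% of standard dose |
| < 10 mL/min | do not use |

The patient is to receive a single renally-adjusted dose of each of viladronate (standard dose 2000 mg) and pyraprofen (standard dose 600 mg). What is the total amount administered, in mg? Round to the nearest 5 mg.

1280 mg

CrCl = (140 − 72) × 58 / (72 × 0.9) × 0.85 = 3944.0 / 64.80 × 0.85 ≈ 51.7 mL/min
CrCl ≈ 52 mL/min.
viladronate: 15–79 mL/min → 50% of 2000 mg = 1000 mg.
pyraprofen: 10–54 mL/min → 47% of 600 mg = 282 mg.
Total = 1000 + 282 = 1282 mg.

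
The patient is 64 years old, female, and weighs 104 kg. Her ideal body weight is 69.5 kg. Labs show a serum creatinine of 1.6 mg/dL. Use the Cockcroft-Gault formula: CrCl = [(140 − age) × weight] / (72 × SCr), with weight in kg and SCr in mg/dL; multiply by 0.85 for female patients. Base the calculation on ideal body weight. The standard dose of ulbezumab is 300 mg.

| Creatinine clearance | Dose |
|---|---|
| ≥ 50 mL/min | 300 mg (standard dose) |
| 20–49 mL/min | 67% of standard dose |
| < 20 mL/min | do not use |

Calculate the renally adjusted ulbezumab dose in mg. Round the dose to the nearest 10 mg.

200 mg

CrCl = (140 − 64) × 69.5 / (72 × 1.6) × 0.85 = 5282.0 / 115.20 × 0.85 ≈ 39.0 mL/min
CrCl ≈ 39 mL/min → bracket 20–49 mL/min.
67% of 300 mg = 201 mg → 200 mg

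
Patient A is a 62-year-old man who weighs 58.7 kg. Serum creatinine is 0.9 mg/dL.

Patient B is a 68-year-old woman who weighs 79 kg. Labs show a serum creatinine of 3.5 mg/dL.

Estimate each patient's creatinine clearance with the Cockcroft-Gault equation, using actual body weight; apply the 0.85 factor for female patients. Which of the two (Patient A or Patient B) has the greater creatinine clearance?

Patient A: CrCl = (140 − 62) × 58.7 / (72 × 0.9) = 4578.6 / 64.80 ≈ 70.7 mL/min
Patient B: CrCl = (140 − 68) × 79 / (72 × 3.5) × 0.85 = 5688.0 / 252.00 × 0.85 ≈ 19.2 mL/min
70.7 vs 19.2 mL/min → Patient A is higher.

Patient A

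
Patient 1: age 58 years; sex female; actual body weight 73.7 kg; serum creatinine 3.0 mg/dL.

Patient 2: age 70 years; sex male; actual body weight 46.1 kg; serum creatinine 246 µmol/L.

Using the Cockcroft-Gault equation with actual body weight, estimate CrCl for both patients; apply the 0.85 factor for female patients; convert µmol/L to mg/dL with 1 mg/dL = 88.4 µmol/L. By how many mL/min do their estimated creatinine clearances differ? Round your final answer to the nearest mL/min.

Patient 1: CrCl = (140 − 58) × 73.7 / (72 × 3) × 0.85 = 6043.4 / 216.00 × 0.85 ≈ 23.8 mL/min
Patient 2: SCr = 246 / 88.4 = 2.783 mg/dL
Patient 2: CrCl = (140 − 70) × 46.1 / (72 × 2.783) = 3227.0 / 200.38 ≈ 16.1 mL/min
|23.8 − 16.1| = 7.7 mL/min

8 mL/min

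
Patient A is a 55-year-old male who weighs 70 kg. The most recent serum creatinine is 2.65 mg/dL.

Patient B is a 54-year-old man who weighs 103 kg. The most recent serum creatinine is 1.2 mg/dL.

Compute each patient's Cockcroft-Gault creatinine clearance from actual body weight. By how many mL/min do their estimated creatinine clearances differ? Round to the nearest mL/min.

Patient A: CrCl = (140 − 55) × 70 / (72 × 2.65) = 5950.0 / 190.80 ≈ 31.2 mL/min
Patient B: CrCl = (140 − 54) × 103 / (72 × 1.2) = 8858.0 / 86.40 ≈ 102.5 mL/min
|31.2 − 102.5| = 71.3 mL/min

71 mL/min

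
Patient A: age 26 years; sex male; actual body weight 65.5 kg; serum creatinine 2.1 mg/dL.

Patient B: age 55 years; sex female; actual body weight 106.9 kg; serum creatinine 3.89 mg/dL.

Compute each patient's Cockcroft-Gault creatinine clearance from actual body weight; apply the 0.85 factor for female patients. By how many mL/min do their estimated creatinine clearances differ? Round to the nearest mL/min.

Patient A: CrCl = (140 − 26) × 65.5 / (72 × 2.1) = 7467.0 / 151.20 ≈ 49.4 mL/min
Patient B: CrCl = (140 − 55) × 106.9 / (72 × 3.89) × 0.85 = 9086.5 / 280.08 × 0.85 ≈ 27.6 mL/min
|49.4 − 27.6| = 21.8 mL/min

22 mL/min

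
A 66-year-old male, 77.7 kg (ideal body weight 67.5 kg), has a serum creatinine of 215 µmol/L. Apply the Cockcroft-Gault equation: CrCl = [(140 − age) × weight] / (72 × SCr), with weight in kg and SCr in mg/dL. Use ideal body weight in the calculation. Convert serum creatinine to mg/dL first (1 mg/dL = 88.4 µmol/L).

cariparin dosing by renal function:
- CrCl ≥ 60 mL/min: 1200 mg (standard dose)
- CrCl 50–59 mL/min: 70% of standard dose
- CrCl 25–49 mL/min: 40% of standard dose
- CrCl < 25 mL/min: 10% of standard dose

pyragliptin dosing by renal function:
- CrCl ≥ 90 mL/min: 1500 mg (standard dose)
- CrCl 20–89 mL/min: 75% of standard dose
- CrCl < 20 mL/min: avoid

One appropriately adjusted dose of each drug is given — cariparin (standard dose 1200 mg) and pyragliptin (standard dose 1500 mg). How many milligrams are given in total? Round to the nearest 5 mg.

1605 mg

SCr = 215 / 88.4 = 2.432 mg/dL
CrCl = (140 − 66) × 67.5 / (72 × 2.432) = 4995.0 / 175.10 ≈ 28.5 mL/min
CrCl ≈ 29 mL/min.
cariparin: 25–49 mL/min → 40% of 1200 mg = 480 mg.
pyragliptin: 20–89 mL/min → 75% of 1500 mg = 1125 mg.
Total = 480 + 1125 = 1605 mg.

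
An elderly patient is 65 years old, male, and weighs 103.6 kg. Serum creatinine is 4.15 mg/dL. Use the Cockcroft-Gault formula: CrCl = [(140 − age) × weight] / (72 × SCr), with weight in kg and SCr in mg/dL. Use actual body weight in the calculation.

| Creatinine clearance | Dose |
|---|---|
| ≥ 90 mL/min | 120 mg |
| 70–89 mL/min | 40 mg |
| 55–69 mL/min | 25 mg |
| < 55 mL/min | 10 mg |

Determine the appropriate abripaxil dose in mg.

10 mg

CrCl = (140 − 65) × 103.6 / (72 × 4.15) = 7770.0 / 298.80 ≈ 26.0 mL/min
CrCl ≈ 26 mL/min → bracket < 55 mL/min.
Dose for this bracket: 10 mg.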